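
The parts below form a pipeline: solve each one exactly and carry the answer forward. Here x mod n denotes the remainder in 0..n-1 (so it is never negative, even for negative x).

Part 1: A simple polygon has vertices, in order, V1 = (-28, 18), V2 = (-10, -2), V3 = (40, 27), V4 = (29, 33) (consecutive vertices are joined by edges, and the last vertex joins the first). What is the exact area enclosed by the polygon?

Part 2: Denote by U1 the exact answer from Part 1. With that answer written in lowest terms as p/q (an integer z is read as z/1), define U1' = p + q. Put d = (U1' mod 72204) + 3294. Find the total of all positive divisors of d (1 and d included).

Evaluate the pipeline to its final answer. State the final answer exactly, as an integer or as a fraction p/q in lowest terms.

Part 1: cross terms: (-28*-2 - -10*18)=236, (-10*27 - 40*-2)=-190, (40*33 - 29*27)=537, (29*18 - -28*33)=1446; twice the area = |2029| = 2029; area = 2029/2; answer 2029/2
Part 2: U1 = 2029/2; threaded value p + q = 2031; d = 5325; 5325 = 3 * 5^2 * 71; sigma = (1 + 3) * (1 + 5 + 25) * (1 + 71) = 4 * 31 * 72 = 8928; answer 8928

8928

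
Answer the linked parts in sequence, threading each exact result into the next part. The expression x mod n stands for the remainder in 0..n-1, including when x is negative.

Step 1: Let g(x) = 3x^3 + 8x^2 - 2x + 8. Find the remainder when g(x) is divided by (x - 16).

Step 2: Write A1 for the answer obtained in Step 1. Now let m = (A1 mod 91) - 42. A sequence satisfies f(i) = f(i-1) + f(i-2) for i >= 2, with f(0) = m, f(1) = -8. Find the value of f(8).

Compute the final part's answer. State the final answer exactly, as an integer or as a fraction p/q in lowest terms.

Step 1: remainder = value at the root: 3*(16)^3 + 8*(16)^2 - 2*(16)^1 + 8 = (12288) + (2048) + (-32) + (8) = 14312; answer 14312
Step 2: A1 = 14312; m = -17; f(2) = 1*(-8) + 1*(-17) = -25; iterating: f(2)=-25, f(3)=-33, f(4)=-58, f(5)=-91, f(6)=-149, f(7)=-240, f(8)=-389; answer -389

-389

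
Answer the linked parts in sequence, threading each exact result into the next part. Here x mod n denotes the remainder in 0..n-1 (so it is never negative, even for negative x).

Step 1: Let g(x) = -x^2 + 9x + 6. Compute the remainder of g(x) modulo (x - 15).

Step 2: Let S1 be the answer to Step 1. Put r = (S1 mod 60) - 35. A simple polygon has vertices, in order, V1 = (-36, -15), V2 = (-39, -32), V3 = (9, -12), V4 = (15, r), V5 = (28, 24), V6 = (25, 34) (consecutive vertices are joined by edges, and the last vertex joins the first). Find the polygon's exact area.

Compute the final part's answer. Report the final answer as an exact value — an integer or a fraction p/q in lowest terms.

Step 1: remainder = value at the root: -1*(15)^2 + 9*(15)^1 + 6 = (-225) + (135) + (6) = -84; answer -84
Step 2: S1 = -84; r = 1; cross terms: (-36*-32 - -39*-15)=567, (-39*-12 - 9*-32)=756, (9*1 - 15*-12)=189, (15*24 - 28*1)=332, (28*34 - 25*24)=352, (25*-15 - -36*34)=849; twice the area = |3045| = 3045; area = 3045/2; answer 3045/2

3045/2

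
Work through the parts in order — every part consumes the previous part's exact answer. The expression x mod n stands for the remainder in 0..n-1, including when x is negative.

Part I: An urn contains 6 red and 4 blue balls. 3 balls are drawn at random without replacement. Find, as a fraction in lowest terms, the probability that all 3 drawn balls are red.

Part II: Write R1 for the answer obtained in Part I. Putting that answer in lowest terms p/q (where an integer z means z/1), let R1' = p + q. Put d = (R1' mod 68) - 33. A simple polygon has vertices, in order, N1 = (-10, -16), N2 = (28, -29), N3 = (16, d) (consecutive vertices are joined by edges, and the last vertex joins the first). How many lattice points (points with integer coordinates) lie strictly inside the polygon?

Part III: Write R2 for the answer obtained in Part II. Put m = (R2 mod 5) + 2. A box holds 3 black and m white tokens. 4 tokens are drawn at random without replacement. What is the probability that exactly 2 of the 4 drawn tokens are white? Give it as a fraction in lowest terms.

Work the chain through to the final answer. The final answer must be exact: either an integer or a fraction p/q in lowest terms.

5/14

Part I: total draws C(10,3) = 120; favorable C(6,3) = 20; P = 1/6; answer 1/6
Part II: R1 = 1/6; threaded value p + q = 7; d = -26; cross terms: (-10*-29 - 28*-16)=738, (28*-26 - 16*-29)=-264, (16*-16 - -10*-26)=-516; twice the area = |-42| = 42; area = 21; boundary points = 1 + 3 + 2 = 6; strictly interior points = area - boundary/2 + 1 = 19; answer 19
Part III: R2 = 19; m = 6; total draws C(9,4) = 126; favorable C(6,2)*C(3,2) = 45; P = 5/14; answer 5/14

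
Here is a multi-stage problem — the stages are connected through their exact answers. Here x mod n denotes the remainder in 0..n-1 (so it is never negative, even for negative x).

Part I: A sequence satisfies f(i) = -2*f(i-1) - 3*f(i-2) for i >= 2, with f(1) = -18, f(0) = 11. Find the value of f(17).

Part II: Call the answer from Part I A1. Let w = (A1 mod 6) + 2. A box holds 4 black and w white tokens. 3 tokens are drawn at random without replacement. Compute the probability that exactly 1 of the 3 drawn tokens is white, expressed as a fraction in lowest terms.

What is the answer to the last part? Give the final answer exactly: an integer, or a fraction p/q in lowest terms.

Part I: f(2) = -2*(-18) - 3*(11) = 3; iterating: f(2)=3, f(3)=48, f(4)=-105, f(5)=66, f(6)=183, f(7)=-564, f(8)=579, f(9)=534, f(10)=-2805, f(11)=4008, f(12)=399, f(13)=-12822, f(14)=24447, f(15)=-10428, f(16)=-52485, f(17)=136254; answer 136254
Part II: A1 = 136254; w = 2; total draws C(6,3) = 20; favorable C(2,1)*C(4,2) = 12; P = 3/5; answer 3/5

3/5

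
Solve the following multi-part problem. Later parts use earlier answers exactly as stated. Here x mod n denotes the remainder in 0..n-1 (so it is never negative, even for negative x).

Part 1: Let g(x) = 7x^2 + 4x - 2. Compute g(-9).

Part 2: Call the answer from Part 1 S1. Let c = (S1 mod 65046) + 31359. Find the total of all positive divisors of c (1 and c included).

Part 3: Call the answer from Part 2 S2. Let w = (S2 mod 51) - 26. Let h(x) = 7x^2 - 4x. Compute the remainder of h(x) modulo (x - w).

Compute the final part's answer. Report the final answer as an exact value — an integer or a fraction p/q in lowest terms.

Part 1: 7*(-9)^2 + 4*(-9)^1 - 2 = (567) + (-36) + (-2) = 529; answer 529
Part 2: S1 = 529; c = 31888; 31888 = 2^4 * 1993; sigma = (1 + 2 + 4 + 8 + 16) * (1 + 1993) = 31 * 1994 = 61814; answer 61814
Part 3: S2 = 61814; w = -24; remainder = value at the root: 7*(-24)^2 - 4*(-24)^1 = (4032) + (96) = 4128; answer 4128

4128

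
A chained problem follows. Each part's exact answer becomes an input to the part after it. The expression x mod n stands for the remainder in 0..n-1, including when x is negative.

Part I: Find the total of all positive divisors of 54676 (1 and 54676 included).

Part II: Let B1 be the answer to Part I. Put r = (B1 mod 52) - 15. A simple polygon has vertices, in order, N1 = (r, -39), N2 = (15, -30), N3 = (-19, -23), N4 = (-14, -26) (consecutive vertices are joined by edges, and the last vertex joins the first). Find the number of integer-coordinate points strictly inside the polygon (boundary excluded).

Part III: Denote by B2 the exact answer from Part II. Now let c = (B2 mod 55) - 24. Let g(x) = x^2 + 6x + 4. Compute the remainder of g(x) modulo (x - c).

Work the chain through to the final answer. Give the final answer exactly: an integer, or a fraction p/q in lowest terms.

Part I: 54676 = 2^2 * 13669; sigma = (1 + 2 + 4) * (1 + 13669) = 7 * 13670 = 95690; answer 95690
Part II: B1 = 95690; r = -5; cross terms: (-5*-30 - 15*-39)=735, (15*-23 - -19*-30)=-915, (-19*-26 - -14*-23)=172, (-14*-39 - -5*-26)=416; twice the area = |408| = 408; area = 204; boundary points = 1 + 1 + 1 + 1 = 4; strictly interior points = area - boundary/2 + 1 = 203; answer 203
Part III: B2 = 203; c = 14; remainder = value at the root: 1*(14)^2 + 6*(14)^1 + 4 = (196) + (84) + (4) = 284; answer 284

284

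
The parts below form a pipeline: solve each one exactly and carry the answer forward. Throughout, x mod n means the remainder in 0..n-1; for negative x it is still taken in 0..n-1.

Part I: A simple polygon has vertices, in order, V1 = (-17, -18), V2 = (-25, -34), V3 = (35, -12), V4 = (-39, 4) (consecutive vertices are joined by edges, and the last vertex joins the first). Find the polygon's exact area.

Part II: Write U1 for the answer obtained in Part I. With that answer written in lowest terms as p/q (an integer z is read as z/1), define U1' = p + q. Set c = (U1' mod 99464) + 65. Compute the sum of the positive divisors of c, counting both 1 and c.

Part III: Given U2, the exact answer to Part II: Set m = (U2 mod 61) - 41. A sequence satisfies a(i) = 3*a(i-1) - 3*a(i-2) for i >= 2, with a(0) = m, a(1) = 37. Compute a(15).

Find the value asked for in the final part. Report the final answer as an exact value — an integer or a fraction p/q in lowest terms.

Part I: cross terms: (-17*-34 - -25*-18)=128, (-25*-12 - 35*-34)=1490, (35*4 - -39*-12)=-328, (-39*-18 - -17*4)=770; twice the area = |2060| = 2060; area = 1030; answer 1030
Part II: U1 = 1030; threaded value p + q = 1031; c = 1096; 1096 = 2^3 * 137; sigma = (1 + 2 + 4 + 8) * (1 + 137) = 15 * 138 = 2070; answer 2070
Part III: U2 = 2070; m = 16; a(2) = 3*(37) - 3*(16) = 63; iterating: a(2)=63, a(3)=78, a(4)=45, a(5)=-99, a(6)=-432, a(7)=-999, a(8)=-1701, a(9)=-2106, a(10)=-1215, a(11)=2673, a(12)=11664, a(13)=26973, a(14)=45927, a(15)=56862; answer 56862

56862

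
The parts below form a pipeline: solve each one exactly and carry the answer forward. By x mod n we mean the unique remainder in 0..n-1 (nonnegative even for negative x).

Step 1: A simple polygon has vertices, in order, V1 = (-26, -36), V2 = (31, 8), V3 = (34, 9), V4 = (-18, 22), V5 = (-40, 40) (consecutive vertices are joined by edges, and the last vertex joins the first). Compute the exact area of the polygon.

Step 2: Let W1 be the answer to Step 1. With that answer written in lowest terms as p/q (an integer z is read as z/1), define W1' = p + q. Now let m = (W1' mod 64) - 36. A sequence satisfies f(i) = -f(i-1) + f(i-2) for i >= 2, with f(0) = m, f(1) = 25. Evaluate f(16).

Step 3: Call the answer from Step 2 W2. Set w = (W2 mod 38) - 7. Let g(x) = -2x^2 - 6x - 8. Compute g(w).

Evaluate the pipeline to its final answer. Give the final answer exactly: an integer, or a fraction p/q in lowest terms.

-268

Step 1: cross terms: (-26*8 - 31*-36)=908, (31*9 - 34*8)=7, (34*22 - -18*9)=910, (-18*40 - -40*22)=160, (-40*-36 - -26*40)=2480; twice the area = |4465| = 4465; area = 4465/2; answer 4465/2
Step 2: W1 = 4465/2; threaded value p + q = 4467; m = 15; f(2) = -1*(25) + 1*(15) = -10; iterating: f(2)=-10, f(3)=35, f(4)=-45, f(5)=80, f(6)=-125, f(7)=205, f(8)=-330, f(9)=535, f(10)=-865, f(11)=1400, f(12)=-2265, f(13)=3665, f(14)=-5930, f(15)=9595, f(16)=-15525; answer -15525
Step 3: W2 = -15525; w = 10; -2*(10)^2 - 6*(10)^1 - 8 = (-200) + (-60) + (-8) = -268; answer -268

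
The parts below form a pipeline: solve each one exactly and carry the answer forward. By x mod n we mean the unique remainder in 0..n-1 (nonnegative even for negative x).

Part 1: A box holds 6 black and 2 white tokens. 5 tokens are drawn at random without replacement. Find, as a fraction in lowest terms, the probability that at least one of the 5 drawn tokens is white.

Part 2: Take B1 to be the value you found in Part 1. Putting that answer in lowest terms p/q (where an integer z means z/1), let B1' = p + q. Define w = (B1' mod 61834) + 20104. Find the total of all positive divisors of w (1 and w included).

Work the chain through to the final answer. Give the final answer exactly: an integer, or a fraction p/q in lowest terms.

26880

Part 1: total draws C(8,5) = 56; complement C(6,5) = 6; favorable 56 - 6 = 50; P = 25/28; answer 25/28
Part 2: B1 = 25/28; threaded value p + q = 53; w = 20157; 20157 = 3 * 6719; sigma = (1 + 3) * (1 + 6719) = 4 * 6720 = 26880; answer 26880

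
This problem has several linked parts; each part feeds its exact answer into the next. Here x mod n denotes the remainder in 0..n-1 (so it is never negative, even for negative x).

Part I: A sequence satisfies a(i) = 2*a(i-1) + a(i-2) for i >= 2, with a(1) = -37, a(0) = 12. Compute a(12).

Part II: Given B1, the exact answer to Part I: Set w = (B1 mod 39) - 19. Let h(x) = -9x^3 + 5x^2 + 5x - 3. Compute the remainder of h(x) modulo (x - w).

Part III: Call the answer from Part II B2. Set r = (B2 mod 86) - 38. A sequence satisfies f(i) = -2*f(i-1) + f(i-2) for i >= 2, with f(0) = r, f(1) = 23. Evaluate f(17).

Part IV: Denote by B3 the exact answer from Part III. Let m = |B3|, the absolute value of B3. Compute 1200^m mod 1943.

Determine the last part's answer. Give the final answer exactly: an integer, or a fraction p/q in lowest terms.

1448

Part I: a(2) = 2*(-37) + 1*(12) = -62; iterating: a(2)=-62, a(3)=-161, a(4)=-384, a(5)=-929, a(6)=-2242, a(7)=-5413, a(8)=-13068, a(9)=-31549, a(10)=-76166, a(11)=-183881, a(12)=-443928; answer -443928
Part II: B1 = -443928; w = -10; remainder = value at the root: -9*(-10)^3 + 5*(-10)^2 + 5*(-10)^1 - 3 = (9000) + (500) + (-50) + (-3) = 9447; answer 9447
Part III: B2 = 9447; r = 35; f(2) = -2*(23) + 1*(35) = -11; iterating: f(2)=-11, f(3)=45, f(4)=-101, f(5)=247, f(6)=-595, f(7)=1437, f(8)=-3469, f(9)=8375, f(10)=-20219, f(11)=48813, f(12)=-117845, f(13)=284503, f(14)=-686851, f(15)=1658205, f(16)=-4003261, f(17)=9664727; answer 9664727
Part IV: B3 = 9664727; m = 9664727; squarings mod 1943: 1200^1=1200, 1200^2=237, 1200^4=1765, 1200^8=596, 1200^16=1590, 1200^32=257, 1200^64=1930, 1200^128=169, 1200^256=1359, 1200^512=1031, 1200^1024=140, 1200^2048=170, 1200^4096=1698, 1200^8192=1735, 1200^16384=518, 1200^32768=190, 1200^65536=1126, 1200^131072=1040, 1200^262144=1292, 1200^524288=227, 1200^1048576=1011, 1200^2097152=103, 1200^4194304=894, 1200^8388608=663; 1200^9664727 = 1200^1 * 1200^2 * 1200^4 * 1200^16 * 1200^64 * 1200^128 * 1200^2048 * 1200^4096 * 1200^8192 * 1200^16384 * 1200^65536 * 1200^131072 * 1200^1048576 * 1200^8388608 = 1448 (mod 1943); answer 1448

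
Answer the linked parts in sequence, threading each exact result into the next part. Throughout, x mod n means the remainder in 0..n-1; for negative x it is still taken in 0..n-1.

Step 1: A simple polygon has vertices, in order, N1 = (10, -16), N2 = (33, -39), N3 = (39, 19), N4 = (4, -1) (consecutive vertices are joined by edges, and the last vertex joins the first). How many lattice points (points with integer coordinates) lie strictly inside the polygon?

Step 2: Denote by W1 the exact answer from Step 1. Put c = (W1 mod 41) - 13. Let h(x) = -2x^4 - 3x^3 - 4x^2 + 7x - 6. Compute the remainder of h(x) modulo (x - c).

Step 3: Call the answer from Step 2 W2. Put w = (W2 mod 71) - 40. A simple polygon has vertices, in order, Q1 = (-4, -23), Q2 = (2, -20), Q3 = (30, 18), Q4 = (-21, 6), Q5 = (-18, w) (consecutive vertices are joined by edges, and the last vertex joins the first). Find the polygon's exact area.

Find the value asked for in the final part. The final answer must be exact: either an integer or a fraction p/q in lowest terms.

Step 1: cross terms: (10*-39 - 33*-16)=138, (33*19 - 39*-39)=2148, (39*-1 - 4*19)=-115, (4*-16 - 10*-1)=-54; twice the area = |2117| = 2117; area = 2117/2; boundary points = 23 + 2 + 5 + 3 = 33; strictly interior points = area - boundary/2 + 1 = 1043; answer 1043
Step 2: W1 = 1043; c = 5; remainder = value at the root: -2*(5)^4 - 3*(5)^3 - 4*(5)^2 + 7*(5)^1 - 6 = (-1250) + (-375) + (-100) + (35) + (-6) = -1696; answer -1696
Step 3: W2 = -1696; w = -32; cross terms: (-4*-20 - 2*-23)=126, (2*18 - 30*-20)=636, (30*6 - -21*18)=558, (-21*-32 - -18*6)=780, (-18*-23 - -4*-32)=286; twice the area = |2386| = 2386; area = 1193; answer 1193

1193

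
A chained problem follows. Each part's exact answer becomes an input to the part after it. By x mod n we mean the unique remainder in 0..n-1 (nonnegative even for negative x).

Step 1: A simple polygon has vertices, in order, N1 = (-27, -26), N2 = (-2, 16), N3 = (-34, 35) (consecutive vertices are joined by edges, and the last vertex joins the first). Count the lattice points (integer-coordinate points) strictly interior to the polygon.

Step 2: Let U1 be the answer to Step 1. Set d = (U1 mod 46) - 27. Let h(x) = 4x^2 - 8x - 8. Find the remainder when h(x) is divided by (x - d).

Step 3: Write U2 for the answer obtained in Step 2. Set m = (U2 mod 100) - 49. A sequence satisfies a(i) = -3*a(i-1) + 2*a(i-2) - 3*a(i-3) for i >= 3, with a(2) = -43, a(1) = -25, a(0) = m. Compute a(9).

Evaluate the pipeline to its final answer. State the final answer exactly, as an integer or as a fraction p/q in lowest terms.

Step 1: cross terms: (-27*16 - -2*-26)=-484, (-2*35 - -34*16)=474, (-34*-26 - -27*35)=1829; twice the area = |1819| = 1819; area = 1819/2; boundary points = 1 + 1 + 1 = 3; strictly interior points = area - boundary/2 + 1 = 909; answer 909
Step 2: U1 = 909; d = 8; remainder = value at the root: 4*(8)^2 - 8*(8)^1 - 8 = (256) + (-64) + (-8) = 184; answer 184
Step 3: U2 = 184; m = 35; a(3) = -3*(-43) + 2*(-25) - 3*(35) = -26; iterating: a(3)=-26, a(4)=67, a(5)=-124, a(6)=584, a(7)=-2201, a(8)=8143, a(9)=-30583; answer -30583

-30583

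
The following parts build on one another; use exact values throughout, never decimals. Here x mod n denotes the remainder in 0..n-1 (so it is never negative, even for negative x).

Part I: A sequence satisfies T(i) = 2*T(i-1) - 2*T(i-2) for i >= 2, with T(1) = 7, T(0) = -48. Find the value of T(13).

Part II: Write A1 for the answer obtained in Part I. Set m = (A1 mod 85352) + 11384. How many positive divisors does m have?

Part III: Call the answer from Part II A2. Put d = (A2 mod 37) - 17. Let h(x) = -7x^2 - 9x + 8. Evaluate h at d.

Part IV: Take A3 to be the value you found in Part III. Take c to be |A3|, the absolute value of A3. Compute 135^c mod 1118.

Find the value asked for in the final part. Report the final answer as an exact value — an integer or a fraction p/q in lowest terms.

Part I: T(2) = 2*(7) - 2*(-48) = 110; iterating: T(2)=110, T(3)=206, T(4)=192, T(5)=-28, T(6)=-440, T(7)=-824, T(8)=-768, T(9)=112, T(10)=1760, T(11)=3296, T(12)=3072, T(13)=-448; answer -448
Part II: A1 = -448; m = 96288; 96288 = 2^5 * 3 * 17 * 59; number of divisors = (5+1) * (1+1) * (1+1) * (1+1) = 48; answer 48
Part III: A2 = 48; d = -6; -7*(-6)^2 - 9*(-6)^1 + 8 = (-252) + (54) + (8) = -190; answer -190
Part IV: A3 = -190; c = 190; squarings mod 1118: 135^1=135, 135^2=337, 135^4=651, 135^8=79, 135^16=651, 135^32=79, 135^64=651, 135^128=79; 135^190 = 135^2 * 135^4 * 135^8 * 135^16 * 135^32 * 135^128 = 909 (mod 1118); answer 909

909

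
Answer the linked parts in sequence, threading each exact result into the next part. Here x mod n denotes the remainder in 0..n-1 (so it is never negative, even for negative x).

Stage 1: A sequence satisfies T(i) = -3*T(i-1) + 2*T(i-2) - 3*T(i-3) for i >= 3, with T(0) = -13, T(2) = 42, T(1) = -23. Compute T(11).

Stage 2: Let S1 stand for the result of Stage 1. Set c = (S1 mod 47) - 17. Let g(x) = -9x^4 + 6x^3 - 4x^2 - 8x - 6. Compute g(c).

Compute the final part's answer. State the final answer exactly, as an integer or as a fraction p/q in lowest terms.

Stage 1: T(3) = -3*(42) + 2*(-23) - 3*(-13) = -133; iterating: T(3)=-133, T(4)=552, T(5)=-2048, T(6)=7647, T(7)=-28693, T(8)=107517, T(9)=-402878, T(10)=1509747, T(11)=-5657548; answer -5657548
Stage 2: S1 = -5657548; c = 13; -9*(13)^4 + 6*(13)^3 - 4*(13)^2 - 8*(13)^1 - 6 = (-257049) + (13182) + (-676) + (-104) + (-6) = -244653; answer -244653

-244653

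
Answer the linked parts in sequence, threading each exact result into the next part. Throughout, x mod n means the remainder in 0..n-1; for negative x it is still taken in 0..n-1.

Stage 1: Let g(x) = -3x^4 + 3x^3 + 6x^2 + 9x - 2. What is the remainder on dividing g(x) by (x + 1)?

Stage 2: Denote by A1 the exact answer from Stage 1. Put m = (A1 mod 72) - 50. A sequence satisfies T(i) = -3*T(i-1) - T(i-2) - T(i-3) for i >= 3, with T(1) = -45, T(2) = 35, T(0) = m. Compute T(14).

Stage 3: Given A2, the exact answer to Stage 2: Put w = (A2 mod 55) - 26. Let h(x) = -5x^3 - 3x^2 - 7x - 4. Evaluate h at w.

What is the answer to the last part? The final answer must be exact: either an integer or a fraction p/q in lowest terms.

Stage 1: remainder = value at the root: -3*(-1)^4 + 3*(-1)^3 + 6*(-1)^2 + 9*(-1)^1 - 2 = (-3) + (-3) + (6) + (-9) + (-2) = -11; answer -11
Stage 2: A1 = -11; m = 11; T(3) = -3*(35) - 1*(-45) - 1*(11) = -71; iterating: T(3)=-71, T(4)=223, T(5)=-633, T(6)=1747, T(7)=-4831, T(8)=13379, T(9)=-37053, T(10)=102611, T(11)=-284159, T(12)=786919, T(13)=-2179209, T(14)=6034867; answer 6034867
Stage 3: A2 = 6034867; w = 21; -5*(21)^3 - 3*(21)^2 - 7*(21)^1 - 4 = (-46305) + (-1323) + (-147) + (-4) = -47779; answer -47779

-47779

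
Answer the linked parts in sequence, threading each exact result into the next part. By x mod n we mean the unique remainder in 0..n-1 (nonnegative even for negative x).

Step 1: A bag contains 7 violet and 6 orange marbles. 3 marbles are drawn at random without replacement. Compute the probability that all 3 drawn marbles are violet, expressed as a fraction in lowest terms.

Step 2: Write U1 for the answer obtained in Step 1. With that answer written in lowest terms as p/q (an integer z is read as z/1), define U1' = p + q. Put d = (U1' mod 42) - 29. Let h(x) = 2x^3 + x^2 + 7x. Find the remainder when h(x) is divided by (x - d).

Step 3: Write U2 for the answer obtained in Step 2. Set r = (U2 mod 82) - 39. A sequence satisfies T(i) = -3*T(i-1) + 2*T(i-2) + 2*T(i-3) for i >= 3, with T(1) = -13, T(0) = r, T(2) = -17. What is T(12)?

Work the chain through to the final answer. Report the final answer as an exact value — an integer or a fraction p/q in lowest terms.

-4335237

Step 1: total draws C(13,3) = 286; favorable C(7,3) = 35; P = 35/286; answer 35/286
Step 2: U1 = 35/286; threaded value p + q = 321; d = -2; remainder = value at the root: 2*(-2)^3 + 1*(-2)^2 + 7*(-2)^1 = (-16) + (4) + (-14) = -26; answer -26
Step 3: U2 = -26; r = 17; T(3) = -3*(-17) + 2*(-13) + 2*(17) = 59; iterating: T(3)=59, T(4)=-237, T(5)=795, T(6)=-2741, T(7)=9339, T(8)=-31909, T(9)=108923, T(10)=-371909, T(11)=1269755, T(12)=-4335237; answer -4335237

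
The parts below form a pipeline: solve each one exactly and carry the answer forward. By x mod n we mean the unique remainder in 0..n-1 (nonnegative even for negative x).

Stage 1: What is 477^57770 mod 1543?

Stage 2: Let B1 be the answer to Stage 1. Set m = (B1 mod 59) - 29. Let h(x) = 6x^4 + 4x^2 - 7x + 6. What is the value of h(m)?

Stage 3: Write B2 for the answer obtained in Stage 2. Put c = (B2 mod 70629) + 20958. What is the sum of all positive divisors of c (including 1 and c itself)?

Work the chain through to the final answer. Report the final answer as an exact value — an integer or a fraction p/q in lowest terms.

Stage 1: squarings mod 1543: 477^1=477, 477^2=708, 477^4=1332, 477^8=1317, 477^16=157, 477^32=1504, 477^64=1521, 477^128=484, 477^256=1263, 477^512=1250, 477^1024=984, 477^2048=795, 477^4096=938, 477^8192=334, 477^16384=460, 477^32768=209; 477^57770 = 477^2 * 477^8 * 477^32 * 477^128 * 477^256 * 477^8192 * 477^16384 * 477^32768 = 1253 (mod 1543); answer 1253
Stage 2: B1 = 1253; m = -15; 6*(-15)^4 + 4*(-15)^2 - 7*(-15)^1 + 6 = (303750) + (900) + (105) + (6) = 304761; answer 304761
Stage 3: B2 = 304761; c = 43203; 43203 = 3 * 14401; sigma = (1 + 3) * (1 + 14401) = 4 * 14402 = 57608; answer 57608

57608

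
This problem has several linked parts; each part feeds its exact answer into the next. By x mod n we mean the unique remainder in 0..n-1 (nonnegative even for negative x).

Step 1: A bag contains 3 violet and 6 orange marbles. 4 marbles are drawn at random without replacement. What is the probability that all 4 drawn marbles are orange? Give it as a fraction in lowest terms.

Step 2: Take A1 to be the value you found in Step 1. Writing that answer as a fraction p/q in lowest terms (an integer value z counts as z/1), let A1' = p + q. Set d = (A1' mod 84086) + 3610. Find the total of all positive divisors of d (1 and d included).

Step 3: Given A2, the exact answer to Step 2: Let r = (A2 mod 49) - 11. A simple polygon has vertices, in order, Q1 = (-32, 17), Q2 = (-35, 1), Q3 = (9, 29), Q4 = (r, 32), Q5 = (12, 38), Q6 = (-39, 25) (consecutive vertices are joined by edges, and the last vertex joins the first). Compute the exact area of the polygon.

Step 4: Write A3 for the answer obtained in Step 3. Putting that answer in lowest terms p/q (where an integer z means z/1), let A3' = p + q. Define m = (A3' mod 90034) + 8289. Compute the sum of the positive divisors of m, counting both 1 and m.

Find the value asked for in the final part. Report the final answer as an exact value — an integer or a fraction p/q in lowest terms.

9936

Step 1: total draws C(9,4) = 126; favorable C(6,4) = 15; P = 5/42; answer 5/42
Step 2: A1 = 5/42; threaded value p + q = 47; d = 3657; 3657 = 3 * 23 * 53; sigma = (1 + 3) * (1 + 23) * (1 + 53) = 4 * 24 * 54 = 5184; answer 5184
Step 3: A2 = 5184; r = 28; cross terms: (-32*1 - -35*17)=563, (-35*29 - 9*1)=-1024, (9*32 - 28*29)=-524, (28*38 - 12*32)=680, (12*25 - -39*38)=1782, (-39*17 - -32*25)=137; twice the area = |1614| = 1614; area = 807; answer 807
Step 4: A3 = 807; threaded value p + q = 808; m = 9097; 9097 = 11 * 827; sigma = (1 + 11) * (1 + 827) = 12 * 828 = 9936; answer 9936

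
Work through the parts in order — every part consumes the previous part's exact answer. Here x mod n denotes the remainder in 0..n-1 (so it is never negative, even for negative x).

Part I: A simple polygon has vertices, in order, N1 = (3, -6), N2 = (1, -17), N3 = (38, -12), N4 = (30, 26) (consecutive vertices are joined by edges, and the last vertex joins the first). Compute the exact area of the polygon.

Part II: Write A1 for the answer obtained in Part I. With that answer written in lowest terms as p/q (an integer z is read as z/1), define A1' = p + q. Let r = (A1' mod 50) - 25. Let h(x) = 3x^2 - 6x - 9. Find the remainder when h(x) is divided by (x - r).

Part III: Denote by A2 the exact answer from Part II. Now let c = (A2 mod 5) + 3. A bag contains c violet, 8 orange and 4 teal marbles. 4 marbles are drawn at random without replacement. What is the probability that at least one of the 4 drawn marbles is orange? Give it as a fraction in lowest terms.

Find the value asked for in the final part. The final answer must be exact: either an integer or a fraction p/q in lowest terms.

95/102

Part I: cross terms: (3*-17 - 1*-6)=-45, (1*-12 - 38*-17)=634, (38*26 - 30*-12)=1348, (30*-6 - 3*26)=-258; twice the area = |1679| = 1679; area = 1679/2; answer 1679/2
Part II: A1 = 1679/2; threaded value p + q = 1681; r = 6; remainder = value at the root: 3*(6)^2 - 6*(6)^1 - 9 = (108) + (-36) + (-9) = 63; answer 63
Part III: A2 = 63; c = 6; total draws C(18,4) = 3060; complement C(10,4) = 210; favorable 3060 - 210 = 2850; P = 95/102; answer 95/102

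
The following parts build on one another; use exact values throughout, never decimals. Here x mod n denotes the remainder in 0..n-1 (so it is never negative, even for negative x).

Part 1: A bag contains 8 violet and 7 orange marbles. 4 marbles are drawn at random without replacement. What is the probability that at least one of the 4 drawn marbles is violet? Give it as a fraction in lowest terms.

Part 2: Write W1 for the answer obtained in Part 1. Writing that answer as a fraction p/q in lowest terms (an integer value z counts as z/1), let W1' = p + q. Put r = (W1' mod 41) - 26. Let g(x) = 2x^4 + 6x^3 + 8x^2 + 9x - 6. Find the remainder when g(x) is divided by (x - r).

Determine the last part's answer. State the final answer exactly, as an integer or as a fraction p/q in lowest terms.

Part 1: total draws C(15,4) = 1365; complement C(7,4) = 35; favorable 1365 - 35 = 1330; P = 38/39; answer 38/39
Part 2: W1 = 38/39; threaded value p + q = 77; r = 10; remainder = value at the root: 2*(10)^4 + 6*(10)^3 + 8*(10)^2 + 9*(10)^1 - 6 = (20000) + (6000) + (800) + (90) + (-6) = 26884; answer 26884

26884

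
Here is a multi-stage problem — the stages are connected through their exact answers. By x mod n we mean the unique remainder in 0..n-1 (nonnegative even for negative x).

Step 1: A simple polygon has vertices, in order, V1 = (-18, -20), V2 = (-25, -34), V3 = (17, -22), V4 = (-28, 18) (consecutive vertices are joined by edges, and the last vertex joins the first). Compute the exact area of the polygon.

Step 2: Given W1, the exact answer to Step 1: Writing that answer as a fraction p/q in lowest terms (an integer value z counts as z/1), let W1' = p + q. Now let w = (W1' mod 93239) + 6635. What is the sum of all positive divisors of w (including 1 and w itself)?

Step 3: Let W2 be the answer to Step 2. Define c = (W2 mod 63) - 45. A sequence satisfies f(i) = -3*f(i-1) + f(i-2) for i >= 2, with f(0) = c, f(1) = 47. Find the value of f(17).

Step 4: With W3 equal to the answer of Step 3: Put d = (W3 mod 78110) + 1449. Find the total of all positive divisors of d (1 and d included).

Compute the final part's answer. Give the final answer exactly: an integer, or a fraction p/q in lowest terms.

Step 1: cross terms: (-18*-34 - -25*-20)=112, (-25*-22 - 17*-34)=1128, (17*18 - -28*-22)=-310, (-28*-20 - -18*18)=884; twice the area = |1814| = 1814; area = 907; answer 907
Step 2: W1 = 907; threaded value p + q = 908; w = 7543; 7543 = 19 * 397; sigma = (1 + 19) * (1 + 397) = 20 * 398 = 7960; answer 7960
Step 3: W2 = 7960; c = -23; f(2) = -3*(47) + 1*(-23) = -164; iterating: f(2)=-164, f(3)=539, f(4)=-1781, f(5)=5882, f(6)=-19427, f(7)=64163, f(8)=-211916, f(9)=699911, f(10)=-2311649, f(11)=7634858, f(12)=-25216223, f(13)=83283527, f(14)=-275066804, f(15)=908483939, f(16)=-3000518621, f(17)=9910039802; answer 9910039802
Step 4: W3 = 9910039802; d = 69331; 69331 = 19 * 41 * 89; sigma = (1 + 19) * (1 + 41) * (1 + 89) = 20 * 42 * 90 = 75600; answer 75600

75600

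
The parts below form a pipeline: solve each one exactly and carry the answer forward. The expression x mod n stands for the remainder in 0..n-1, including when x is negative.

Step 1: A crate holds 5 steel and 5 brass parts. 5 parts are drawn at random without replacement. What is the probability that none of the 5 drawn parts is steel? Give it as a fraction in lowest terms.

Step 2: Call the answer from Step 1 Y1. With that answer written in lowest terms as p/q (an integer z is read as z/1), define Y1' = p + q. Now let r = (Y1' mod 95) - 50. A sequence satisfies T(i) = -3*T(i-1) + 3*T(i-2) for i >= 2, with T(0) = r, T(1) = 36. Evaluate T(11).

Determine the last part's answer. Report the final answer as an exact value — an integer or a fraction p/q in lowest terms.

Step 1: total draws C(10,5) = 252; favorable C(5,5) = 1; P = 1/252; answer 1/252
Step 2: Y1 = 1/252; threaded value p + q = 253; r = 13; T(2) = -3*(36) + 3*(13) = -69; iterating: T(2)=-69, T(3)=315, T(4)=-1152, T(5)=4401, T(6)=-16659, T(7)=63180, T(8)=-239517, T(9)=908091, T(10)=-3442824, T(11)=13052745; answer 13052745

13052745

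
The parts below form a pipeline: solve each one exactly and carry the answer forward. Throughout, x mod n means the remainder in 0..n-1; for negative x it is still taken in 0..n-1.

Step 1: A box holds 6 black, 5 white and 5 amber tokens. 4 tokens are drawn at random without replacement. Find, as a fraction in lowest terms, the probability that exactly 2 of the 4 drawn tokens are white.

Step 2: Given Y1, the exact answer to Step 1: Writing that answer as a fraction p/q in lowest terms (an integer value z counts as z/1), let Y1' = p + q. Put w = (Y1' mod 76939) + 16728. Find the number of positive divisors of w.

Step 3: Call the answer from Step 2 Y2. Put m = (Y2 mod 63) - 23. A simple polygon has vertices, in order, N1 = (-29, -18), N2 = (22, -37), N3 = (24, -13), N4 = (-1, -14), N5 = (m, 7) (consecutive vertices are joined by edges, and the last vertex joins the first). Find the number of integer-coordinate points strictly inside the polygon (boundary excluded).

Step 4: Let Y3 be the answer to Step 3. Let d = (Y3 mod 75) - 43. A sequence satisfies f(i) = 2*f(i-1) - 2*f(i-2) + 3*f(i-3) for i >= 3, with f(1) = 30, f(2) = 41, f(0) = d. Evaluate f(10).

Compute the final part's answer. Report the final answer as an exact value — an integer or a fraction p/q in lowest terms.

4352

Step 1: total draws C(16,4) = 1820; favorable C(5,2)*C(11,2) = 550; P = 55/182; answer 55/182
Step 2: Y1 = 55/182; threaded value p + q = 237; w = 16965; 16965 = 3^2 * 5 * 13 * 29; number of divisors = (2+1) * (1+1) * (1+1) * (1+1) = 24; answer 24
Step 3: Y2 = 24; m = 1; cross terms: (-29*-37 - 22*-18)=1469, (22*-13 - 24*-37)=602, (24*-14 - -1*-13)=-349, (-1*7 - 1*-14)=7, (1*-18 - -29*7)=185; twice the area = |1914| = 1914; area = 957; boundary points = 1 + 2 + 1 + 1 + 5 = 10; strictly interior points = area - boundary/2 + 1 = 953; answer 953
Step 4: Y3 = 953; d = 10; f(3) = 2*(41) - 2*(30) + 3*(10) = 52; iterating: f(3)=52, f(4)=112, f(5)=243, f(6)=418, f(7)=686, f(8)=1265, f(9)=2412, f(10)=4352; answer 4352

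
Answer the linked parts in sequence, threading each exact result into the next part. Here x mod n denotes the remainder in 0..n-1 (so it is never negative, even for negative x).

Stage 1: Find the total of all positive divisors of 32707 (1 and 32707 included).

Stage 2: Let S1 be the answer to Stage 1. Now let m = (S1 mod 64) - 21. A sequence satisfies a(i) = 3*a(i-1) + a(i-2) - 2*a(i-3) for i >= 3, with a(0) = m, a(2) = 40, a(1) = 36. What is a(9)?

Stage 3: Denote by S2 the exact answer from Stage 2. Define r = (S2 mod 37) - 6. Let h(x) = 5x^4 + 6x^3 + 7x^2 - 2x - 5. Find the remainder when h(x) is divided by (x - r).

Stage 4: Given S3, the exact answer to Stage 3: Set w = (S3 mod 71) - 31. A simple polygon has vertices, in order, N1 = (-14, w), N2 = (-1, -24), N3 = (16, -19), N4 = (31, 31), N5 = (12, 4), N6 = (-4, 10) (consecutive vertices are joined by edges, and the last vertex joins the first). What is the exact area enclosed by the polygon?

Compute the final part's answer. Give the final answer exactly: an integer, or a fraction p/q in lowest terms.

Stage 1: 32707 is prime, so its only divisors are 1 and 32707; sigma = 1 + 32707 = 32708; answer 32708
Stage 2: S1 = 32708; m = -17; a(3) = 3*(40) + 1*(36) - 2*(-17) = 190; iterating: a(3)=190, a(4)=538, a(5)=1724, a(6)=5330, a(7)=16638, a(8)=51796, a(9)=161366; answer 161366
Stage 3: S2 = 161366; r = 3; remainder = value at the root: 5*(3)^4 + 6*(3)^3 + 7*(3)^2 - 2*(3)^1 - 5 = (405) + (162) + (63) + (-6) + (-5) = 619; answer 619
Stage 4: S3 = 619; w = 20; cross terms: (-14*-24 - -1*20)=356, (-1*-19 - 16*-24)=403, (16*31 - 31*-19)=1085, (31*4 - 12*31)=-248, (12*10 - -4*4)=136, (-4*20 - -14*10)=60; twice the area = |1792| = 1792; area = 896; answer 896

896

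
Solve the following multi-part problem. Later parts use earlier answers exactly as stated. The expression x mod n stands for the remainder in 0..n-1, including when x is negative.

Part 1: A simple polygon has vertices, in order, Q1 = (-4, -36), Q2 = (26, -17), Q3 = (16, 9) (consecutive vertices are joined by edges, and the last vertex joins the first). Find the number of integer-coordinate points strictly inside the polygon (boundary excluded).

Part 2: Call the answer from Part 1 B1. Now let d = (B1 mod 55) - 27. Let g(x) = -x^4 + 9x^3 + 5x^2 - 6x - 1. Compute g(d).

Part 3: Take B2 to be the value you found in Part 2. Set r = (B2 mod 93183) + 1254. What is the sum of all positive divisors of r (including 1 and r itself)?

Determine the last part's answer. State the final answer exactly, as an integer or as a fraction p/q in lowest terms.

Part 1: cross terms: (-4*-17 - 26*-36)=1004, (26*9 - 16*-17)=506, (16*-36 - -4*9)=-540; twice the area = |970| = 970; area = 485; boundary points = 1 + 2 + 5 = 8; strictly interior points = area - boundary/2 + 1 = 482; answer 482
Part 2: B1 = 482; d = 15; -1*(15)^4 + 9*(15)^3 + 5*(15)^2 - 6*(15)^1 - 1 = (-50625) + (30375) + (1125) + (-90) + (-1) = -19216; answer -19216
Part 3: B2 = -19216; r = 75221; 75221 = 19 * 37 * 107; sigma = (1 + 19) * (1 + 37) * (1 + 107) = 20 * 38 * 108 = 82080; answer 82080

82080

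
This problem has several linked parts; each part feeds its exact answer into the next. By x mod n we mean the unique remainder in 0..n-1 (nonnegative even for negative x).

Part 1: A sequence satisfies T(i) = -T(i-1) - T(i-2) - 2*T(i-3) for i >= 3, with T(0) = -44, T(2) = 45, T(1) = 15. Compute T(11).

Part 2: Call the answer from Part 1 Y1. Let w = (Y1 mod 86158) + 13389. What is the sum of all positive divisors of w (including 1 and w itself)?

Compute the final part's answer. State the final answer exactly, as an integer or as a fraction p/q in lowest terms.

Part 1: T(3) = -1*(45) - 1*(15) - 2*(-44) = 28; iterating: T(3)=28, T(4)=-103, T(5)=-15, T(6)=62, T(7)=159, T(8)=-191, T(9)=-92, T(10)=-35, T(11)=509; answer 509
Part 2: Y1 = 509; w = 13898; 13898 = 2 * 6949; sigma = (1 + 2) * (1 + 6949) = 3 * 6950 = 20850; answer 20850

20850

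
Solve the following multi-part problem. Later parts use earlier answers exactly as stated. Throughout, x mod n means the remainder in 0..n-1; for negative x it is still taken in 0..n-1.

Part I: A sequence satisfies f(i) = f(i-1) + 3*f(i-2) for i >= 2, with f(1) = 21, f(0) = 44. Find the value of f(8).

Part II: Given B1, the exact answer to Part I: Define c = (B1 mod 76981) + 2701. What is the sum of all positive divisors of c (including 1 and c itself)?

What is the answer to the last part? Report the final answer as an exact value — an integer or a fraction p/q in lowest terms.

34416

Part I: f(2) = 1*(21) + 3*(44) = 153; iterating: f(2)=153, f(3)=216, f(4)=675, f(5)=1323, f(6)=3348, f(7)=7317, f(8)=17361; answer 17361
Part II: B1 = 17361; c = 20062; 20062 = 2 * 7 * 1433; sigma = (1 + 2) * (1 + 7) * (1 + 1433) = 3 * 8 * 1434 = 34416; answer 34416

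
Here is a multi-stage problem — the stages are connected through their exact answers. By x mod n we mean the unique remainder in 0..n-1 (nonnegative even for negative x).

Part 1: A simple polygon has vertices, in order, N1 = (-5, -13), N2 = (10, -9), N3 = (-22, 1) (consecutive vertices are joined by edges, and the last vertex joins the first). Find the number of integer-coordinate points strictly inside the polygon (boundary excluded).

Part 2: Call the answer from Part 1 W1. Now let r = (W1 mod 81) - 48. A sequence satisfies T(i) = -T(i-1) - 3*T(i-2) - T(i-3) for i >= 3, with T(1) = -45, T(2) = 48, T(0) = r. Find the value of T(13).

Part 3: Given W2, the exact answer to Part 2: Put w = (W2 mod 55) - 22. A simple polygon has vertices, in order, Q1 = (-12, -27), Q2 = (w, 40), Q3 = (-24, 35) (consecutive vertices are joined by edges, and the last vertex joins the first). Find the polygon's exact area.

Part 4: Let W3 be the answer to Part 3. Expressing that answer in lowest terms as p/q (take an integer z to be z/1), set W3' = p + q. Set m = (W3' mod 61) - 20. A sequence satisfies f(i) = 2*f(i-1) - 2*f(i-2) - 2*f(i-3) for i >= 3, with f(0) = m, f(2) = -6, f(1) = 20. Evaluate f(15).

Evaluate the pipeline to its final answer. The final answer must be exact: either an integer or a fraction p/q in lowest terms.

Part 1: cross terms: (-5*-9 - 10*-13)=175, (10*1 - -22*-9)=-188, (-22*-13 - -5*1)=291; twice the area = |278| = 278; area = 139; boundary points = 1 + 2 + 1 = 4; strictly interior points = area - boundary/2 + 1 = 138; answer 138
Part 2: W1 = 138; r = 9; T(3) = -1*(48) - 3*(-45) - 1*(9) = 78; iterating: T(3)=78, T(4)=-177, T(5)=-105, T(6)=558, T(7)=-66, T(8)=-1503, T(9)=1143, T(10)=3432, T(11)=-5358, T(12)=-6081, T(13)=18723; answer 18723
Part 3: W2 = 18723; w = 1; cross terms: (-12*40 - 1*-27)=-453, (1*35 - -24*40)=995, (-24*-27 - -12*35)=1068; twice the area = |1610| = 1610; area = 805; answer 805
Part 4: W3 = 805; threaded value p + q = 806; m = -7; f(3) = 2*(-6) - 2*(20) - 2*(-7) = -38; iterating: f(3)=-38, f(4)=-104, f(5)=-120, f(6)=44, f(7)=536, f(8)=1224, f(9)=1288, f(10)=-944, f(11)=-6912, f(12)=-14512, f(13)=-13312, f(14)=16224, f(15)=88096; answer 88096

88096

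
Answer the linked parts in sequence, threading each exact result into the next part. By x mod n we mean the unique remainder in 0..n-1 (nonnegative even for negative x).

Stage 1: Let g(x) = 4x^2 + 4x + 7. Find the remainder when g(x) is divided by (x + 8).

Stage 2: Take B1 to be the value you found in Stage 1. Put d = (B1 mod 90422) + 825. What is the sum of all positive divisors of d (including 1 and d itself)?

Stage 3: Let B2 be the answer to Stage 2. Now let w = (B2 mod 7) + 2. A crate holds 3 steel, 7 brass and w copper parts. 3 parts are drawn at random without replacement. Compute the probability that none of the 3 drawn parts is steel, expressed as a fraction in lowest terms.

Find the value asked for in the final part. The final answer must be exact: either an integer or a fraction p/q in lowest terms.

Stage 1: remainder = value at the root: 4*(-8)^2 + 4*(-8)^1 + 7 = (256) + (-32) + (7) = 231; answer 231
Stage 2: B1 = 231; d = 1056; 1056 = 2^5 * 3 * 11; sigma = (1 + 2 + 4 + 8 + 16 + 32) * (1 + 3) * (1 + 11) = 63 * 4 * 12 = 3024; answer 3024
Stage 3: B2 = 3024; w = 2; total draws C(12,3) = 220; favorable C(9,3) = 84; P = 21/55; answer 21/55

21/55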